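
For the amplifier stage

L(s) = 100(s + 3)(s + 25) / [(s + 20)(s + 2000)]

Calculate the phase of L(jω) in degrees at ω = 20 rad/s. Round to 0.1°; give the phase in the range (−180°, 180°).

74.6°

At s = jω = j20:
zero (s+3): 3 + j20 → |·| = √(3²+20²) = √409 ≈ 20.224, ∠ = arctan(20/3) ≈ 81.47°
zero (s+25): 25 + j20 → |·| = √(25²+20²) = √1025 ≈ 32.016, ∠ = arctan(20/25) ≈ 38.66°
pole (s+20): 20 + j20 → |·| = √(20²+20²) = √800 ≈ 28.284, ∠ = arctan(20/20) ≈ 45.00°
pole (s+2000): 2000 + j20 → |·| = √(2000²+20²) = √4000400 ≈ 2000.1, ∠ = arctan(20/2000) ≈ 0.57°
∠L = 120.13° − 45.57° = 74.56°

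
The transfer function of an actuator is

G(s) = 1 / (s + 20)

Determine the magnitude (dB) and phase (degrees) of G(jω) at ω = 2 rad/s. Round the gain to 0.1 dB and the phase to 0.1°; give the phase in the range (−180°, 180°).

-26.1 dB, -5.7°

At s = jω = j2:
pole (s+20): 20 + j2 → |·| = √(20²+2²) = √404 ≈ 20.1, ∠ = arctan(2/20) ≈ 5.71°
|G| = 1 / 20.1 ≈ 0.049751
Gain = 20 log₁₀(0.049751) ≈ -26.06 dB
∠G = 0.00° − 5.71° = -5.71°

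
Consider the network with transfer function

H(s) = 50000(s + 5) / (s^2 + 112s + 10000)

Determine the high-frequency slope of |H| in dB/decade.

Each pole contributes −20 dB/decade at high frequency; each zero contributes +20 dB/decade.
Net: 1 zero(s) − 2 pole(s) → -20 dB/decade.

-20 dB/decade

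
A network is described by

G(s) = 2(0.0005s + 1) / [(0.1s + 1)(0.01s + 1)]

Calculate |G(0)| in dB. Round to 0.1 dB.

G(0) = 2 · 1 / 1 = 2
20 log₁₀(2) ≈ 6.02 dB

6.0 dB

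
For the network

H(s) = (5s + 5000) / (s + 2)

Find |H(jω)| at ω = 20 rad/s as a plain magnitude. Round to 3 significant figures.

249

Substitute s = j20:
Numerator: 5(j20) + 5000 = 5000 + j100
Denominator: (j20) + 2 = 2 + j20
|N| = √(5000² + 100²) ≈ 5001, ∠N ≈ 1.15°
|D| = √(2² + 20²) ≈ 20.1, ∠D ≈ 84.29°
|H| = 5001 / 20.1 ≈ 248.81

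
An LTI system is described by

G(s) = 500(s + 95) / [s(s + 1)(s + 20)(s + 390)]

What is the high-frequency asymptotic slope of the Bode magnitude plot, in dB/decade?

-60 dB/decade

Each pole contributes −20 dB/decade at high frequency; each zero contributes +20 dB/decade.
Net: 1 zero(s) − 4 pole(s) → -60 dB/decade.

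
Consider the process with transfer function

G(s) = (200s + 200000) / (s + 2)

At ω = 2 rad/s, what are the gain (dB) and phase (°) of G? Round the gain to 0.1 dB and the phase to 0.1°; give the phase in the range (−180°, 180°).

Substitute s = j2:
Numerator: 200(j2) + 200000 = 200000 + j400
Denominator: (j2) + 2 = 2 + j2
|N| = √(200000² + 400²) ≈ 2e+05, ∠N ≈ 0.11°
|D| = √(2² + 2²) ≈ 2.8284, ∠D ≈ 45.00°
|G| = 2e+05 / 2.8284 ≈ 70711
Gain = 20 log₁₀(70711) ≈ 96.99 dB
∠G = 0.11° − 45.00° = -44.89°

97.0 dB, -44.9°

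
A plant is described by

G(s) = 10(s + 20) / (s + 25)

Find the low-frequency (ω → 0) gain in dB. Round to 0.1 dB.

G(0) = 10·20 / (25) = 8
20 log₁₀(8) ≈ 18.06 dB

18.1 dB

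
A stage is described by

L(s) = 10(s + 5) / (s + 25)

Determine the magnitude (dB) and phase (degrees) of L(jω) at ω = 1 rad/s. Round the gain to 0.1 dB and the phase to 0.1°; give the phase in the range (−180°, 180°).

6.2 dB, 9.0°

At s = jω = j1:
zero (s+5): 5 + j1 → |·| = √(5²+1²) = √26 ≈ 5.099, ∠ = arctan(1/5) ≈ 11.31°
pole (s+25): 25 + j1 → |·| = √(25²+1²) = √626 ≈ 25.02, ∠ = arctan(1/25) ≈ 2.29°
|L| = 10 · 5.099 / 25.02 ≈ 2.038
Gain = 20 log₁₀(2.038) ≈ 6.18 dB
∠L = 11.31° − 2.29° = 9.02°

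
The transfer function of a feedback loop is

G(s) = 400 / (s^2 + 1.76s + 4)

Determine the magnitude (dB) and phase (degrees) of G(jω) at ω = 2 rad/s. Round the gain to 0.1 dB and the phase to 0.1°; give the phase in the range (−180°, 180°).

At s = jω = j2:
quadratic: (j2)² + 1.76·j2 + 4 = 0 + j3.52 → |·| ≈ 3.52, ∠ ≈ 90.00°
|G| = 400 / 3.52 ≈ 113.64
Gain = 20 log₁₀(113.64) ≈ 41.11 dB
∠G = 0.00° − 90.00° = -90.00°

41.1 dB, -90.0°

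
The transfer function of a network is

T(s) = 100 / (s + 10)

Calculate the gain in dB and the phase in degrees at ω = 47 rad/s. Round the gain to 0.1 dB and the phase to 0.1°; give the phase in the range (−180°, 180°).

6.4 dB, -78.0°

At s = jω = j47:
pole (s+10): 10 + j47 → |·| = √(10²+47²) = √2309 ≈ 48.052, ∠ = arctan(47/10) ≈ 77.99°
|T| = 100 / 48.052 ≈ 2.0811
Gain = 20 log₁₀(2.0811) ≈ 6.37 dB
∠T = 0.00° − 77.99° = -77.99°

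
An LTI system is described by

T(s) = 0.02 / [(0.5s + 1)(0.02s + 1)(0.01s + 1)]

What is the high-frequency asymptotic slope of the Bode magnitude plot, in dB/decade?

-60 dB/decade

Each pole contributes −20 dB/decade at high frequency; each zero contributes +20 dB/decade.
Net: 0 zero(s) − 3 pole(s) → -60 dB/decade.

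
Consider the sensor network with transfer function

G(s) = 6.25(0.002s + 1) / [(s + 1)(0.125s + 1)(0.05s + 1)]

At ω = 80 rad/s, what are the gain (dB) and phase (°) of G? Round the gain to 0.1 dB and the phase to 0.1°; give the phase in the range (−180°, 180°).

At ω = 80 rad/s:
zero (1 + j80·0.002) = 1 + j0.16 → |·| ≈ 1.0127, ∠ ≈ 9.09°
pole (1 + j80·1) = 1 + j80 → |·| ≈ 80.006, ∠ ≈ 89.28°
pole (1 + j80·0.125) = 1 + j10 → |·| ≈ 10.05, ∠ ≈ 84.29°
pole (1 + j80·0.05) = 1 + j4 → |·| ≈ 4.1231, ∠ ≈ 75.96°
|G| = 6.25 · 1.0127 / (80.006 · 10.05 · 4.1231) ≈ 0.0019092
Gain = 20 log₁₀(0.0019092) ≈ -54.38 dB
∠G = (9.09°) − (89.28° + 84.29° + 75.96°) = -240.44° ≡ 119.56° (principal value)

-54.4 dB, 119.6°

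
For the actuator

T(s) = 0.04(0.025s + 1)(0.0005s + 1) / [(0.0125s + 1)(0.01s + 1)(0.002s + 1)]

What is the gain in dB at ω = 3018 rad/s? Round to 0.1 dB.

At ω = 3018 rad/s:
zero (1 + j3018·0.025) = 1 + j75.45 → |·| ≈ 75.457, ∠ ≈ 89.24°
zero (1 + j3018·0.0005) = 1 + j1.509 → |·| ≈ 1.8103, ∠ ≈ 56.47°
pole (1 + j3018·0.0125) = 1 + j37.725 → |·| ≈ 37.738, ∠ ≈ 88.48°
pole (1 + j3018·0.01) = 1 + j30.18 → |·| ≈ 30.197, ∠ ≈ 88.10°
pole (1 + j3018·0.002) = 1 + j6.036 → |·| ≈ 6.1183, ∠ ≈ 80.59°
|T| = 0.04 · 75.457 · 1.8103 / (37.738 · 30.197 · 6.1183) ≈ 0.00078368
Gain = 20 log₁₀(0.00078368) ≈ -62.12 dB

-62.1 dB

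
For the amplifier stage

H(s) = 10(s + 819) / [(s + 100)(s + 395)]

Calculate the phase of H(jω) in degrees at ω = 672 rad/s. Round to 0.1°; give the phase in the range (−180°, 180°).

At s = jω = j672:
zero (s+819): 819 + j672 → |·| = √(819²+672²) = √1122345 ≈ 1059.4, ∠ = arctan(672/819) ≈ 39.37°
pole (s+100): 100 + j672 → |·| = √(100²+672²) = √461584 ≈ 679.4, ∠ = arctan(672/100) ≈ 81.54°
pole (s+395): 395 + j672 → |·| = √(395²+672²) = √607609 ≈ 779.49, ∠ = arctan(672/395) ≈ 59.55°
∠H = 39.37° − 141.09° = -101.72°

-101.7°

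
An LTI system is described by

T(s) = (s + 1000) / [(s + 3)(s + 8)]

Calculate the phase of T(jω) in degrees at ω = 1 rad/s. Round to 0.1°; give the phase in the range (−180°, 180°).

At s = jω = j1:
zero (s+1000): 1000 + j1 → |·| = √(1000²+1²) = √1000001 ≈ 1000, ∠ = arctan(1/1000) ≈ 0.06°
pole (s+3): 3 + j1 → |·| = √(3²+1²) = √10 ≈ 3.1623, ∠ = arctan(1/3) ≈ 18.43°
pole (s+8): 8 + j1 → |·| = √(8²+1²) = √65 ≈ 8.0623, ∠ = arctan(1/8) ≈ 7.13°
∠T = 0.06° − 25.56° = -25.50°

-25.5°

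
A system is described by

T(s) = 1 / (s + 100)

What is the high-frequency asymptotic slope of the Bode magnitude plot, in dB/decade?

-20 dB/decade

Each pole contributes −20 dB/decade at high frequency; each zero contributes +20 dB/decade.
Net: 0 zero(s) − 1 pole(s) → -20 dB/decade.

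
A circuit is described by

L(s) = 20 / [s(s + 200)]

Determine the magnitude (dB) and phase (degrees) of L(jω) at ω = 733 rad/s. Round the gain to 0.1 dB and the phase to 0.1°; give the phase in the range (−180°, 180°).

-88.9 dB, -164.7°

At s = jω = j733:
pole (s+200): 200 + j733 → |·| = √(200²+733²) = √577289 ≈ 759.8, ∠ = arctan(733/200) ≈ 74.74°
pole at origin: |s| = 733, ∠ = 90.00° (in denominator)
|L| = 20 / 5.5693e+05 ≈ 3.5911e-05
Gain = 20 log₁₀(3.5911e-05) ≈ -88.90 dB
∠L = 0.00° − 164.74° = -164.74°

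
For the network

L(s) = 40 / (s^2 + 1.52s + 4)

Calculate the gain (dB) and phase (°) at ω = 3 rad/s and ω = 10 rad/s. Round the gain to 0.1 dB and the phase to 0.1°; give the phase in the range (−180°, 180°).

ω = 3: 15.4 dB, -137.6°; ω = 10: -7.7 dB, -171.0°

At s = jω = j3:
quadratic: (j3)² + 1.52·j3 + 4 = -5 + j4.56 → |·| ≈ 6.7671, ∠ ≈ 137.64°
|L| = 40 / 6.7671 ≈ 5.911
Gain = 20 log₁₀(5.911) ≈ 15.43 dB
∠L = 0.00° − 137.64° = -137.64°

At s = jω = j10:
quadratic: (j10)² + 1.52·j10 + 4 = -96 + j15.2 → |·| ≈ 97.196, ∠ ≈ 171.00°
|L| = 40 / 97.196 ≈ 0.41154
Gain = 20 log₁₀(0.41154) ≈ -7.71 dB
∠L = 0.00° − 171.00° = -171.00°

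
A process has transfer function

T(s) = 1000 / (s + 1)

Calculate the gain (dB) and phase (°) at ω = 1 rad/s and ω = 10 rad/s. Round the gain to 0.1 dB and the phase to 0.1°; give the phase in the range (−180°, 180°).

Substitute s = j1:
Numerator: 1000 = 1000 + j0
Denominator: (j1) + 1 = 1 + j1
|N| = √(1000² + 0²) ≈ 1000, ∠N ≈ 0.00°
|D| = √(1² + 1²) ≈ 1.4142, ∠D ≈ 45.00°
|T| = 1000 / 1.4142 ≈ 707.11
Gain = 20 log₁₀(707.11) ≈ 56.99 dB
∠T = 0.00° − 45.00° = -45.00°

Substitute s = j10:
Numerator: 1000 = 1000 + j0
Denominator: (j10) + 1 = 1 + j10
|N| = √(1000² + 0²) ≈ 1000, ∠N ≈ 0.00°
|D| = √(1² + 10²) ≈ 10.05, ∠D ≈ 84.29°
|T| = 1000 / 10.05 ≈ 99.502
Gain = 20 log₁₀(99.502) ≈ 39.96 dB
∠T = 0.00° − 84.29° = -84.29°

ω = 1: 57.0 dB, -45.0°; ω = 10: 40.0 dB, -84.3°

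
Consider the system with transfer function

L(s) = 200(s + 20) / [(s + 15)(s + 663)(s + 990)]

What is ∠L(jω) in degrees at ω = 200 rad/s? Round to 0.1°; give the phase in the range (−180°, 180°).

-29.6°

At s = jω = j200:
zero (s+20): 20 + j200 → |·| = √(20²+200²) = √40400 ≈ 201, ∠ = arctan(200/20) ≈ 84.29°
pole (s+15): 15 + j200 → |·| = √(15²+200²) = √40225 ≈ 200.56, ∠ = arctan(200/15) ≈ 85.71°
pole (s+663): 663 + j200 → |·| = √(663²+200²) = √479569 ≈ 692.51, ∠ = arctan(200/663) ≈ 16.79°
pole (s+990): 990 + j200 → |·| = √(990²+200²) = √1020100 ≈ 1010, ∠ = arctan(200/990) ≈ 11.42°
∠L = 84.29° − 113.92° = -29.63°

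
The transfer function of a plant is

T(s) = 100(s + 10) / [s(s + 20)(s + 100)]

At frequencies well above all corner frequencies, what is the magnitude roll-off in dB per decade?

Each pole contributes −20 dB/decade at high frequency; each zero contributes +20 dB/decade.
Net: 1 zero(s) − 3 pole(s) → -40 dB/decade.

-40 dB/decade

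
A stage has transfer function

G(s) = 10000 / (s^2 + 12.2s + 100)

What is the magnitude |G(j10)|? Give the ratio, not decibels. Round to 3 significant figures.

82.0

At s = jω = j10:
quadratic: (j10)² + 12.2·j10 + 100 = 0 + j122 → |·| ≈ 122, ∠ ≈ 90.00°
|G| = 10000 / 122 ≈ 81.967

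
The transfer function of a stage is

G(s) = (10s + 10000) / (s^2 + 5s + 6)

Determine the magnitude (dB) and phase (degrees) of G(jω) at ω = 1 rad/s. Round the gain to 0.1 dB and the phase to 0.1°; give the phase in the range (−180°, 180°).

Substitute s = j1:
Numerator: 10(j1) + 10000 = 10000 + j10
Denominator: (j1)^2 + 5(j1) + 6 = 5 + j5
|N| = √(10000² + 10²) ≈ 10000, ∠N ≈ 0.06°
|D| = √(5² + 5²) ≈ 7.0711, ∠D ≈ 45.00°
|G| = 10000 / 7.0711 ≈ 1414.2
Gain = 20 log₁₀(1414.2) ≈ 63.01 dB
∠G = 0.06° − 45.00° = -44.94°

63.0 dB, -44.9°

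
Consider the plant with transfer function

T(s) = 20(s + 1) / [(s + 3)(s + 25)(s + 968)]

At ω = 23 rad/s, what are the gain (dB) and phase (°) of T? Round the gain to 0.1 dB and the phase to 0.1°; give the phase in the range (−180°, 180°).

At s = jω = j23:
zero (s+1): 1 + j23 → |·| = √(1²+23²) = √530 ≈ 23.022, ∠ = arctan(23/1) ≈ 87.51°
pole (s+3): 3 + j23 → |·| = √(3²+23²) = √538 ≈ 23.195, ∠ = arctan(23/3) ≈ 82.57°
pole (s+25): 25 + j23 → |·| = √(25²+23²) = √1154 ≈ 33.971, ∠ = arctan(23/25) ≈ 42.61°
pole (s+968): 968 + j23 → |·| = √(968²+23²) = √937553 ≈ 968.27, ∠ = arctan(23/968) ≈ 1.36°
|T| = 20 · 23.022 / 7.6296e+05 ≈ 0.00060349
Gain = 20 log₁₀(0.00060349) ≈ -64.39 dB
∠T = 87.51° − 126.54° = -39.03°

-64.4 dB, -39.0°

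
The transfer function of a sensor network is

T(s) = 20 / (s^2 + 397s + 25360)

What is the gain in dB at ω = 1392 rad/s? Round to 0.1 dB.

Substitute s = j1392:
Numerator: 20 = 20 + j0
Denominator: (j1392)^2 + 397(j1392) + 25360 = -1912304 + j552624
|N| = √(20² + 0²) ≈ 20, ∠N ≈ 0.00°
|D| = √(1912304² + 552624²) ≈ 1.9906e+06, ∠D ≈ 163.88°
|T| = 20 / 1.9906e+06 ≈ 1.0047e-05
Gain = 20 log₁₀(1.0047e-05) ≈ -99.96 dB

-100.0 dB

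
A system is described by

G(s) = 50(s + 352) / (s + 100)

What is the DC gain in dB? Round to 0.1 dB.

44.9 dB

G(0) = 50·352 / (100) = 176
20 log₁₀(176) ≈ 44.91 dB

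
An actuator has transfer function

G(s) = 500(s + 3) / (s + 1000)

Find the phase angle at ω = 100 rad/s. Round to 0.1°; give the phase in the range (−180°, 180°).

82.6°

At s = jω = j100:
zero (s+3): 3 + j100 → |·| = √(3²+100²) = √10009 ≈ 100.04, ∠ = arctan(100/3) ≈ 88.28°
pole (s+1000): 1000 + j100 → |·| = √(1000²+100²) = √1010000 ≈ 1005, ∠ = arctan(100/1000) ≈ 5.71°
∠G = 88.28° − 5.71° = 82.57°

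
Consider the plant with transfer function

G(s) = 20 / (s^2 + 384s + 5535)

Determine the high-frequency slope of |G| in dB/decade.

-40 dB/decade

Each pole contributes −20 dB/decade at high frequency; each zero contributes +20 dB/decade.
Net: 0 zero(s) − 2 pole(s) → -40 dB/decade.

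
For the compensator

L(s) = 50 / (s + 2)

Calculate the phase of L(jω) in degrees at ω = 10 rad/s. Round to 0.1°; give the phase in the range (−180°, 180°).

At s = jω = j10:
pole (s+2): 2 + j10 → |·| = √(2²+10²) = √104 ≈ 10.198, ∠ = arctan(10/2) ≈ 78.69°
∠L = 0.00° − 78.69° = -78.69°

-78.7°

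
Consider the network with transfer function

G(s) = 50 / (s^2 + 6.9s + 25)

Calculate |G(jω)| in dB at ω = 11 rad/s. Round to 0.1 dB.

At s = jω = j11:
quadratic: (j11)² + 6.9·j11 + 25 = -96 + j75.9 → |·| ≈ 122.38, ∠ ≈ 141.67°
|G| = 50 / 122.38 ≈ 0.40856
Gain = 20 log₁₀(0.40856) ≈ -7.77 dB

-7.8 dB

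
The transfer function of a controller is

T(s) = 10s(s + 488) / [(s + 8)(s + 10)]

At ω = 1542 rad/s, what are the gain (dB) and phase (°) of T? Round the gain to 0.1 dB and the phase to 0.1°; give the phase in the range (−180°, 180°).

20.4 dB, -16.9°

At s = jω = j1542:
zero (s+488): 488 + j1542 → |·| = √(488²+1542²) = √2615908 ≈ 1617.4, ∠ = arctan(1542/488) ≈ 72.44°
zero at origin: s = j1542 → |·| = 1542, ∠ = 90.00°
pole (s+8): 8 + j1542 → |·| = √(8²+1542²) = √2377828 ≈ 1542, ∠ = arctan(1542/8) ≈ 89.70°
pole (s+10): 10 + j1542 → |·| = √(10²+1542²) = √2377864 ≈ 1542, ∠ = arctan(1542/10) ≈ 89.63°
|T| = 10 · 2.494e+06 / 2.3778e+06 ≈ 10.489
Gain = 20 log₁₀(10.489) ≈ 20.41 dB
∠T = 162.44° − 179.33° = -16.89°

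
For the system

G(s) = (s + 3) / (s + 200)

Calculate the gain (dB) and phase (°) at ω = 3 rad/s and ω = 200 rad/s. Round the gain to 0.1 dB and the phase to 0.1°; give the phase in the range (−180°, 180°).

At s = jω = j3:
zero (s+3): 3 + j3 → |·| = √(3²+3²) = √18 ≈ 4.2426, ∠ = arctan(3/3) ≈ 45.00°
pole (s+200): 200 + j3 → |·| = √(200²+3²) = √40009 ≈ 200.02, ∠ = arctan(3/200) ≈ 0.86°
|G| = 1 · 4.2426 / 200.02 ≈ 0.021211
Gain = 20 log₁₀(0.021211) ≈ -33.47 dB
∠G = 45.00° − 0.86° = 44.14°

At s = jω = j200:
zero (s+3): 3 + j200 → |·| = √(3²+200²) = √40009 ≈ 200.02, ∠ = arctan(200/3) ≈ 89.14°
pole (s+200): 200 + j200 → |·| = √(200²+200²) = √80000 ≈ 282.84, ∠ = arctan(200/200) ≈ 45.00°
|G| = 1 · 200.02 / 282.84 ≈ 0.70718
Gain = 20 log₁₀(0.70718) ≈ -3.01 dB
∠G = 89.14° − 45.00° = 44.14°

ω = 3: -33.5 dB, 44.1°; ω = 200: -3.0 dB, 44.1°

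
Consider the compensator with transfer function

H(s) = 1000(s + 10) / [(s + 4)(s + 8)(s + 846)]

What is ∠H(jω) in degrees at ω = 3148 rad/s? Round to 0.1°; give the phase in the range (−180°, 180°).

-164.9°

At s = jω = j3148:
zero (s+10): 10 + j3148 → |·| = √(10²+3148²) = √9910004 ≈ 3148, ∠ = arctan(3148/10) ≈ 89.82°
pole (s+4): 4 + j3148 → |·| = √(4²+3148²) = √9909920 ≈ 3148, ∠ = arctan(3148/4) ≈ 89.93°
pole (s+8): 8 + j3148 → |·| = √(8²+3148²) = √9909968 ≈ 3148, ∠ = arctan(3148/8) ≈ 89.85°
pole (s+846): 846 + j3148 → |·| = √(846²+3148²) = √10625620 ≈ 3259.7, ∠ = arctan(3148/846) ≈ 74.96°
∠H = 89.82° − 254.74° = -164.92°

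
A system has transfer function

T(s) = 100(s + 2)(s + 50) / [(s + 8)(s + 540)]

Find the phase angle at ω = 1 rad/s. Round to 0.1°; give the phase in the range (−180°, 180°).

At s = jω = j1:
zero (s+2): 2 + j1 → |·| = √(2²+1²) = √5 ≈ 2.2361, ∠ = arctan(1/2) ≈ 26.57°
zero (s+50): 50 + j1 → |·| = √(50²+1²) = √2501 ≈ 50.01, ∠ = arctan(1/50) ≈ 1.15°
pole (s+8): 8 + j1 → |·| = √(8²+1²) = √65 ≈ 8.0623, ∠ = arctan(1/8) ≈ 7.13°
pole (s+540): 540 + j1 → |·| = √(540²+1²) = √291601 ≈ 540, ∠ = arctan(1/540) ≈ 0.11°
∠T = 27.72° − 7.24° = 20.48°

20.5°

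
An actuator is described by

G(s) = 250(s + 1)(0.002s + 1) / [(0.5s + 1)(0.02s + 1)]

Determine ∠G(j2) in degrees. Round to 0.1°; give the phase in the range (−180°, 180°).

At ω = 2 rad/s:
zero (1 + j2·1) = 1 + j2 → |·| ≈ 2.2361, ∠ ≈ 63.43°
zero (1 + j2·0.002) = 1 + j0.004 → |·| ≈ 1, ∠ ≈ 0.23°
pole (1 + j2·0.5) = 1 + j1 → |·| ≈ 1.4142, ∠ ≈ 45.00°
pole (1 + j2·0.02) = 1 + j0.04 → |·| ≈ 1.0008, ∠ ≈ 2.29°
∠G = (63.43° + 0.23°) − (45.00° + 2.29°) = 16.37°

16.4°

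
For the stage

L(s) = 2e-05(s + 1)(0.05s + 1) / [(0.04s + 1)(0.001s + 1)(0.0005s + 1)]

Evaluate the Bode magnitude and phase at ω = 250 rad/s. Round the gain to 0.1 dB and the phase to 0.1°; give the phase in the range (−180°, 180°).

At ω = 250 rad/s:
zero (1 + j250·1) = 1 + j250 → |·| ≈ 250, ∠ ≈ 89.77°
zero (1 + j250·0.05) = 1 + j12.5 → |·| ≈ 12.54, ∠ ≈ 85.43°
pole (1 + j250·0.04) = 1 + j10 → |·| ≈ 10.05, ∠ ≈ 84.29°
pole (1 + j250·0.001) = 1 + j0.25 → |·| ≈ 1.0308, ∠ ≈ 14.04°
pole (1 + j250·0.0005) = 1 + j0.125 → |·| ≈ 1.0078, ∠ ≈ 7.13°
|L| = 2e-05 · 250 · 12.54 / (10.05 · 1.0308 · 1.0078) ≈ 0.0060055
Gain = 20 log₁₀(0.0060055) ≈ -44.43 dB
∠L = (89.77° + 85.43°) − (84.29° + 14.04° + 7.13°) = 69.74°

-44.4 dB, 69.7°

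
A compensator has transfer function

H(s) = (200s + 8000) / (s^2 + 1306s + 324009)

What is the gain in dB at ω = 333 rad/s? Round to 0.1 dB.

-17.2 dB

Substitute s = j333:
Numerator: 200(j333) + 8000 = 8000 + j66600
Denominator: (j333)^2 + 1306(j333) + 324009 = 213120 + j434898
|N| = √(8000² + 66600²) ≈ 67079, ∠N ≈ 83.15°
|D| = √(213120² + 434898²) ≈ 4.8431e+05, ∠D ≈ 63.89°
|H| = 67079 / 4.8431e+05 ≈ 0.1385
Gain = 20 log₁₀(0.1385) ≈ -17.17 dB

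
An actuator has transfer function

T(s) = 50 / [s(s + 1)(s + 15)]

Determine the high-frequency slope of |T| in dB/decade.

-60 dB/decade

Each pole contributes −20 dB/decade at high frequency; each zero contributes +20 dB/decade.
Net: 0 zero(s) − 3 pole(s) → -60 dB/decade.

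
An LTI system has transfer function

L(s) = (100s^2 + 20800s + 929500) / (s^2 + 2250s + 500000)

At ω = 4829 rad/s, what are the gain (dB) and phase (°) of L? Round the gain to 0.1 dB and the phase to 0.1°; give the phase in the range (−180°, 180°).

Substitute s = j4829:
Numerator: 100(j4829)^2 + 20800(j4829) + 929500 = -2330994600 + j100443200
Denominator: (j4829)^2 + 2250(j4829) + 500000 = -22819241 + j10865250
|N| = √(2330994600² + 100443200²) ≈ 2.3332e+09, ∠N ≈ 177.53°
|D| = √(22819241² + 10865250²) ≈ 2.5274e+07, ∠D ≈ 154.54°
|L| = 2.3332e+09 / 2.5274e+07 ≈ 92.316
Gain = 20 log₁₀(92.316) ≈ 39.31 dB
∠L = 177.53° − 154.54° = 22.99°

39.3 dB, 23.0°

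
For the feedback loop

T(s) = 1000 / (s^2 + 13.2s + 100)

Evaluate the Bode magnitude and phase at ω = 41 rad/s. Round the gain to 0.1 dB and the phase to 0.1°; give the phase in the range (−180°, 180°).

-4.5 dB, -161.1°

At s = jω = j41:
quadratic: (j41)² + 13.2·j41 + 100 = -1581 + j541.2 → |·| ≈ 1671.1, ∠ ≈ 161.10°
|T| = 1000 / 1671.1 ≈ 0.59841
Gain = 20 log₁₀(0.59841) ≈ -4.46 dB
∠T = 0.00° − 161.10° = -161.10°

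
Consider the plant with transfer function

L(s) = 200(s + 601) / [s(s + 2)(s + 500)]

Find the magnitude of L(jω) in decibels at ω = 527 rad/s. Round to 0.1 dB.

At s = jω = j527:
zero (s+601): 601 + j527 → |·| = √(601²+527²) = √638930 ≈ 799.33, ∠ = arctan(527/601) ≈ 41.25°
pole (s+2): 2 + j527 → |·| = √(2²+527²) = √277733 ≈ 527, ∠ = arctan(527/2) ≈ 89.78°
pole (s+500): 500 + j527 → |·| = √(500²+527²) = √527729 ≈ 726.45, ∠ = arctan(527/500) ≈ 46.51°
pole at origin: |s| = 527, ∠ = 90.00° (in denominator)
|L| = 200 · 799.33 / 2.0176e+08 ≈ 0.00079236
Gain = 20 log₁₀(0.00079236) ≈ -62.02 dB

-62.0 dB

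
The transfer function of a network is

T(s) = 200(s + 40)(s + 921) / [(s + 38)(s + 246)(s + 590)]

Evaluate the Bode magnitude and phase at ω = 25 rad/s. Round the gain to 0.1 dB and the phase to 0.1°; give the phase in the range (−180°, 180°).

2.3 dB, -8.0°

At s = jω = j25:
zero (s+40): 40 + j25 → |·| = √(40²+25²) = √2225 ≈ 47.17, ∠ = arctan(25/40) ≈ 32.01°
zero (s+921): 921 + j25 → |·| = √(921²+25²) = √848866 ≈ 921.34, ∠ = arctan(25/921) ≈ 1.55°
pole (s+38): 38 + j25 → |·| = √(38²+25²) = √2069 ≈ 45.486, ∠ = arctan(25/38) ≈ 33.34°
pole (s+246): 246 + j25 → |·| = √(246²+25²) = √61141 ≈ 247.27, ∠ = arctan(25/246) ≈ 5.80°
pole (s+590): 590 + j25 → |·| = √(590²+25²) = √348725 ≈ 590.53, ∠ = arctan(25/590) ≈ 2.43°
|T| = 200 · 43460 / 6.6419e+06 ≈ 1.3087
Gain = 20 log₁₀(1.3087) ≈ 2.34 dB
∠T = 33.56° − 41.57° = -8.01°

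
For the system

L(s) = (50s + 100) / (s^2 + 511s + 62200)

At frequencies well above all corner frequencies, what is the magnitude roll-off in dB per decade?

Each pole contributes −20 dB/decade at high frequency; each zero contributes +20 dB/decade.
Net: 1 zero(s) − 2 pole(s) → -20 dB/decade.

-20 dB/decade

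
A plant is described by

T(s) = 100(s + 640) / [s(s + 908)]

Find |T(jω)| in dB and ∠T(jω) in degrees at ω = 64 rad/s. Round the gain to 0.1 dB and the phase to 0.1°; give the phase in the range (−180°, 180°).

At s = jω = j64:
zero (s+640): 640 + j64 → |·| = √(640²+64²) = √413696 ≈ 643.19, ∠ = arctan(64/640) ≈ 5.71°
pole (s+908): 908 + j64 → |·| = √(908²+64²) = √828560 ≈ 910.25, ∠ = arctan(64/908) ≈ 4.03°
pole at origin: |s| = 64, ∠ = 90.00° (in denominator)
|T| = 100 · 643.19 / 58256 ≈ 1.1041
Gain = 20 log₁₀(1.1041) ≈ 0.86 dB
∠T = 5.71° − 94.03° = -88.32°

0.9 dB, -88.3°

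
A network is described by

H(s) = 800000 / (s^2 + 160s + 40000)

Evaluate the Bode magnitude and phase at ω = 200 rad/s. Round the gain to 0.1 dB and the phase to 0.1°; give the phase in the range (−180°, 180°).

At s = jω = j200:
quadratic: (j200)² + 160·j200 + 40000 = 0 + j32000 → |·| ≈ 32000, ∠ ≈ 90.00°
|H| = 800000 / 32000 ≈ 25
Gain = 20 log₁₀(25) ≈ 27.96 dB
∠H = 0.00° − 90.00° = -90.00°

28.0 dB, -90.0°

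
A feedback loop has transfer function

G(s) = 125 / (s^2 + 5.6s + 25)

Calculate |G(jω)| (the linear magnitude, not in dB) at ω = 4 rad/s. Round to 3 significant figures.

5.18

At s = jω = j4:
quadratic: (j4)² + 5.6·j4 + 25 = 9 + j22.4 → |·| ≈ 24.14, ∠ ≈ 68.11°
|G| = 125 / 24.14 ≈ 5.1781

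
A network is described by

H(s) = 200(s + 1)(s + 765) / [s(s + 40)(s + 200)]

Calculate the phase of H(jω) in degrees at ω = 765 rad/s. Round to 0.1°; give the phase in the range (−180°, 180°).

At s = jω = j765:
zero (s+1): 1 + j765 → |·| = √(1²+765²) = √585226 ≈ 765, ∠ = arctan(765/1) ≈ 89.93°
zero (s+765): 765 + j765 → |·| = √(765²+765²) = √1170450 ≈ 1081.9, ∠ = arctan(765/765) ≈ 45.00°
pole (s+40): 40 + j765 → |·| = √(40²+765²) = √586825 ≈ 766.05, ∠ = arctan(765/40) ≈ 87.01°
pole (s+200): 200 + j765 → |·| = √(200²+765²) = √625225 ≈ 790.71, ∠ = arctan(765/200) ≈ 75.35°
pole at origin: |s| = 765, ∠ = 90.00° (in denominator)
∠H = 134.93° − 252.36° = -117.43°

-117.4°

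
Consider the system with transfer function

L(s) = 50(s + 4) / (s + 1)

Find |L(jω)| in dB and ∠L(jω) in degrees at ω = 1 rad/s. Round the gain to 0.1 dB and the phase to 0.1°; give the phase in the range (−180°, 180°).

At s = jω = j1:
zero (s+4): 4 + j1 → |·| = √(4²+1²) = √17 ≈ 4.1231, ∠ = arctan(1/4) ≈ 14.04°
pole (s+1): 1 + j1 → |·| = √(1²+1²) = √2 ≈ 1.4142, ∠ = arctan(1/1) ≈ 45.00°
|L| = 50 · 4.1231 / 1.4142 ≈ 145.77
Gain = 20 log₁₀(145.77) ≈ 43.27 dB
∠L = 14.04° − 45.00° = -30.96°

43.3 dB, -31.0°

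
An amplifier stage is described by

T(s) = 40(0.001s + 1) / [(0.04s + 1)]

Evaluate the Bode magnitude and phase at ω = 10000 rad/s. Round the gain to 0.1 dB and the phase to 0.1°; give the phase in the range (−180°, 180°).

At ω = 10000 rad/s:
zero (1 + j10000·0.001) = 1 + j10 → |·| ≈ 10.05, ∠ ≈ 84.29°
pole (1 + j10000·0.04) = 1 + j400 → |·| ≈ 400, ∠ ≈ 89.86°
|T| = 40 · 10.05 / (400) ≈ 1.005
Gain = 20 log₁₀(1.005) ≈ 0.04 dB
∠T = (84.29°) − (89.86°) = -5.57°

0.0 dB, -5.6°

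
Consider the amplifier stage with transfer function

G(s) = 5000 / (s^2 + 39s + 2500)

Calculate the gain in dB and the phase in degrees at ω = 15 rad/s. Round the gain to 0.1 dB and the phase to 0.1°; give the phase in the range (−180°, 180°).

At s = jω = j15:
quadratic: (j15)² + 39·j15 + 2500 = 2275 + j585 → |·| ≈ 2349, ∠ ≈ 14.42°
|G| = 5000 / 2349 ≈ 2.1286
Gain = 20 log₁₀(2.1286) ≈ 6.56 dB
∠G = 0.00° − 14.42° = -14.42°

6.6 dB, -14.4°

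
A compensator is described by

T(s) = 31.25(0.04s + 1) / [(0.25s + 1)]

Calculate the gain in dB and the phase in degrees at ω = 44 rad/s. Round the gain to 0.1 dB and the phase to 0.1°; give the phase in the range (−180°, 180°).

15.2 dB, -24.4°

At ω = 44 rad/s:
zero (1 + j44·0.04) = 1 + j1.76 → |·| ≈ 2.0243, ∠ ≈ 60.40°
pole (1 + j44·0.25) = 1 + j11 → |·| ≈ 11.045, ∠ ≈ 84.81°
|T| = 31.25 · 2.0243 / (11.045) ≈ 5.7274
Gain = 20 log₁₀(5.7274) ≈ 15.16 dB
∠T = (60.40°) − (84.81°) = -24.41°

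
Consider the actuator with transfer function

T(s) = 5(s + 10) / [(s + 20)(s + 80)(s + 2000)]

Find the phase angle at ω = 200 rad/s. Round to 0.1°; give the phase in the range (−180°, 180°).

At s = jω = j200:
zero (s+10): 10 + j200 → |·| = √(10²+200²) = √40100 ≈ 200.25, ∠ = arctan(200/10) ≈ 87.14°
pole (s+20): 20 + j200 → |·| = √(20²+200²) = √40400 ≈ 201, ∠ = arctan(200/20) ≈ 84.29°
pole (s+80): 80 + j200 → |·| = √(80²+200²) = √46400 ≈ 215.41, ∠ = arctan(200/80) ≈ 68.20°
pole (s+2000): 2000 + j200 → |·| = √(2000²+200²) = √4040000 ≈ 2010, ∠ = arctan(200/2000) ≈ 5.71°
∠T = 87.14° − 158.20° = -71.06°

-71.1°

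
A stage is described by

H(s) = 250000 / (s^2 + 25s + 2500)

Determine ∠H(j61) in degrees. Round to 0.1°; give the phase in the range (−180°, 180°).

At s = jω = j61:
quadratic: (j61)² + 25·j61 + 2500 = -1221 + j1525 → |·| ≈ 1953.6, ∠ ≈ 128.68°
∠H = 0.00° − 128.68° = -128.68°

-128.7°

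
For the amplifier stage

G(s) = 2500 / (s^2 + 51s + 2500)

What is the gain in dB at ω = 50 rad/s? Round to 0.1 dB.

At s = jω = j50:
quadratic: (j50)² + 51·j50 + 2500 = 0 + j2550 → |·| ≈ 2550, ∠ ≈ 90.00°
|G| = 2500 / 2550 ≈ 0.98039
Gain = 20 log₁₀(0.98039) ≈ -0.17 dB

-0.2 dB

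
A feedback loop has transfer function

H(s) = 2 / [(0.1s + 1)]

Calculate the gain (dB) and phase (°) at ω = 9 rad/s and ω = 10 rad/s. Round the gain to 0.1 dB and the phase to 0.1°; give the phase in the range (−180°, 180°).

ω = 9: 3.4 dB, -42.0°; ω = 10: 3.0 dB, -45.0°

At ω = 9 rad/s:
pole (1 + j9·0.1) = 1 + j0.9 → |·| ≈ 1.3454, ∠ ≈ 41.99°
|H| = 2 · 1 / (1.3454) ≈ 1.4865
Gain = 20 log₁₀(1.4865) ≈ 3.44 dB
∠H = (0°) − (41.99°) = -41.99°

At ω = 10 rad/s:
pole (1 + j10·0.1) = 1 + j1 → |·| ≈ 1.4142, ∠ ≈ 45.00°
|H| = 2 · 1 / (1.4142) ≈ 1.4142
Gain = 20 log₁₀(1.4142) ≈ 3.01 dB
∠H = (0°) − (45.00°) = -45.00°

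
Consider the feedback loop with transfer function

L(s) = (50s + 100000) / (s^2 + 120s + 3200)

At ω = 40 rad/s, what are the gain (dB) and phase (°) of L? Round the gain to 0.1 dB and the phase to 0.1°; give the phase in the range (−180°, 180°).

Substitute s = j40:
Numerator: 50(j40) + 100000 = 100000 + j2000
Denominator: (j40)^2 + 120(j40) + 3200 = 1600 + j4800
|N| = √(100000² + 2000²) ≈ 1.0002e+05, ∠N ≈ 1.15°
|D| = √(1600² + 4800²) ≈ 5059.6, ∠D ≈ 71.57°
|L| = 1.0002e+05 / 5059.6 ≈ 19.768
Gain = 20 log₁₀(19.768) ≈ 25.92 dB
∠L = 1.15° − 71.57° = -70.42°

25.9 dB, -70.4°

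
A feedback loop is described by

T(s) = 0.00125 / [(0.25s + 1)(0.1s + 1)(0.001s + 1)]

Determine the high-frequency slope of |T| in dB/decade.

Each pole contributes −20 dB/decade at high frequency; each zero contributes +20 dB/decade.
Net: 0 zero(s) − 3 pole(s) → -60 dB/decade.

-60 dB/decade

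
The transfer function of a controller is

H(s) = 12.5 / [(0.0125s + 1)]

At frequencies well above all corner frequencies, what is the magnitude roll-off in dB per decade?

Each pole contributes −20 dB/decade at high frequency; each zero contributes +20 dB/decade.
Net: 0 zero(s) − 1 pole(s) → -20 dB/decade.

-20 dB/decade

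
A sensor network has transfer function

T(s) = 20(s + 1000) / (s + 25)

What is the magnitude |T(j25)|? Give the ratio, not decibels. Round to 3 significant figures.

At s = jω = j25:
zero (s+1000): 1000 + j25 → |·| = √(1000²+25²) = √1000625 ≈ 1000.3, ∠ = arctan(25/1000) ≈ 1.43°
pole (s+25): 25 + j25 → |·| = √(25²+25²) = √1250 ≈ 35.355, ∠ = arctan(25/25) ≈ 45.00°
|T| = 20 · 1000.3 / 35.355 ≈ 565.86

566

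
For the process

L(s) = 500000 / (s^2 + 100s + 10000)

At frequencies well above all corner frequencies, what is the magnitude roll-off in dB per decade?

Each pole contributes −20 dB/decade at high frequency; each zero contributes +20 dB/decade.
Net: 0 zero(s) − 2 pole(s) → -40 dB/decade.

-40 dB/decade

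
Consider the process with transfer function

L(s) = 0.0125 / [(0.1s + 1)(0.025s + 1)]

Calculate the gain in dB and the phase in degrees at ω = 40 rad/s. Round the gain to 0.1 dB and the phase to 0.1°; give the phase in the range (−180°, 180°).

At ω = 40 rad/s:
pole (1 + j40·0.1) = 1 + j4 → |·| ≈ 4.1231, ∠ ≈ 75.96°
pole (1 + j40·0.025) = 1 + j1 → |·| ≈ 1.4142, ∠ ≈ 45.00°
|L| = 0.0125 · 1 / (4.1231 · 1.4142) ≈ 0.0021438
Gain = 20 log₁₀(0.0021438) ≈ -53.38 dB
∠L = (0°) − (75.96° + 45.00°) = -120.96°

-53.4 dB, -121.0°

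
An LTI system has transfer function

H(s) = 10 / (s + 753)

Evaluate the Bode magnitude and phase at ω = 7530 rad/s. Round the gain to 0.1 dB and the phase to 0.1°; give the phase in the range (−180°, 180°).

-57.6 dB, -84.3°

At s = jω = j7530:
pole (s+753): 753 + j7530 → |·| = √(753²+7530²) = √57267909 ≈ 7567.6, ∠ = arctan(7530/753) ≈ 84.29°
|H| = 10 / 7567.6 ≈ 0.0013214
Gain = 20 log₁₀(0.0013214) ≈ -57.58 dB
∠H = 0.00° − 84.29° = -84.29°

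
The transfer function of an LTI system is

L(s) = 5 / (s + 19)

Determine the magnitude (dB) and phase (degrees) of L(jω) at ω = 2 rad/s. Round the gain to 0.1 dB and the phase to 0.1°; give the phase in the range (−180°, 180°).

-11.6 dB, -6.0°

Substitute s = j2:
Numerator: 5 = 5 + j0
Denominator: (j2) + 19 = 19 + j2
|N| = √(5² + 0²) ≈ 5, ∠N ≈ 0.00°
|D| = √(19² + 2²) ≈ 19.105, ∠D ≈ 6.01°
|L| = 5 / 19.105 ≈ 0.26171
Gain = 20 log₁₀(0.26171) ≈ -11.64 dB
∠L = 0.00° − 6.01° = -6.01°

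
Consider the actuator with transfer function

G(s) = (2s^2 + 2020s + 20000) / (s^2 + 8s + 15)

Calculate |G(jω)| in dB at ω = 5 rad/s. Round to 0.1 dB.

54.7 dB

Substitute s = j5:
Numerator: 2(j5)^2 + 2020(j5) + 20000 = 19950 + j10100
Denominator: (j5)^2 + 8(j5) + 15 = -10 + j40
|N| = √(19950² + 10100²) ≈ 22361, ∠N ≈ 26.85°
|D| = √(10² + 40²) ≈ 41.231, ∠D ≈ 104.04°
|G| = 22361 / 41.231 ≈ 542.33
Gain = 20 log₁₀(542.33) ≈ 54.69 dB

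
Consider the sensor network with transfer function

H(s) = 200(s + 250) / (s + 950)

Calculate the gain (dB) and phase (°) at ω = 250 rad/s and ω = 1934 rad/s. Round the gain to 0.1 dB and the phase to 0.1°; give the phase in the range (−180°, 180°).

ω = 250: 37.1 dB, 30.3°; ω = 1934: 45.2 dB, 18.8°

At s = jω = j250:
zero (s+250): 250 + j250 → |·| = √(250²+250²) = √125000 ≈ 353.55, ∠ = arctan(250/250) ≈ 45.00°
pole (s+950): 950 + j250 → |·| = √(950²+250²) = √965000 ≈ 982.34, ∠ = arctan(250/950) ≈ 14.74°
|H| = 200 · 353.55 / 982.34 ≈ 71.981
Gain = 20 log₁₀(71.981) ≈ 37.14 dB
∠H = 45.00° − 14.74° = 30.26°

At s = jω = j1934:
zero (s+250): 250 + j1934 → |·| = √(250²+1934²) = √3802856 ≈ 1950.1, ∠ = arctan(1934/250) ≈ 82.63°
pole (s+950): 950 + j1934 → |·| = √(950²+1934²) = √4642856 ≈ 2154.7, ∠ = arctan(1934/950) ≈ 63.84°
|H| = 200 · 1950.1 / 2154.7 ≈ 181.01
Gain = 20 log₁₀(181.01) ≈ 45.15 dB
∠H = 82.63° − 63.84° = 18.79°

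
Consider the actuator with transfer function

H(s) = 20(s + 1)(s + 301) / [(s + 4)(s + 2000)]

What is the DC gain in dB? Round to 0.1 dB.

H(0) = 20·1·301 / (4·2000) = 0.7525
20 log₁₀(0.7525) ≈ -2.47 dB

-2.5 dB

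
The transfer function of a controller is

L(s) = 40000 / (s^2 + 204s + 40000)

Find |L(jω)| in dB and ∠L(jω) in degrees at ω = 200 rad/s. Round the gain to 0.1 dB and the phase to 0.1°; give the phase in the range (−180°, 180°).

-0.2 dB, -90.0°

At s = jω = j200:
quadratic: (j200)² + 204·j200 + 40000 = 0 + j40800 → |·| ≈ 40800, ∠ ≈ 90.00°
|L| = 40000 / 40800 ≈ 0.98039
Gain = 20 log₁₀(0.98039) ≈ -0.17 dB
∠L = 0.00° − 90.00° = -90.00°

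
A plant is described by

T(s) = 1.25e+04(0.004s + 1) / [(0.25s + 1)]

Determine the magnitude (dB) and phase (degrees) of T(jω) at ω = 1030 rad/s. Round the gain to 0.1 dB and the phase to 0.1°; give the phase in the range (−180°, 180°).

At ω = 1030 rad/s:
zero (1 + j1030·0.004) = 1 + j4.12 → |·| ≈ 4.2396, ∠ ≈ 76.36°
pole (1 + j1030·0.25) = 1 + j257.5 → |·| ≈ 257.5, ∠ ≈ 89.78°
|T| = 1.25e+04 · 4.2396 / (257.5) ≈ 205.81
Gain = 20 log₁₀(205.81) ≈ 46.27 dB
∠T = (76.36°) − (89.78°) = -13.42°

46.3 dB, -13.4°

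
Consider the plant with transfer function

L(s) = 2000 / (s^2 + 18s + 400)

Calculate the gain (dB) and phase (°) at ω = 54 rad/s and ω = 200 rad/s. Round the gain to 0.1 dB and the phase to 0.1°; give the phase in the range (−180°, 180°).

At s = jω = j54:
quadratic: (j54)² + 18·j54 + 400 = -2516 + j972 → |·| ≈ 2697.2, ∠ ≈ 158.88°
|L| = 2000 / 2697.2 ≈ 0.74151
Gain = 20 log₁₀(0.74151) ≈ -2.60 dB
∠L = 0.00° − 158.88° = -158.88°

At s = jω = j200:
quadratic: (j200)² + 18·j200 + 400 = -39600 + j3600 → |·| ≈ 39763, ∠ ≈ 174.81°
|L| = 2000 / 39763 ≈ 0.050298
Gain = 20 log₁₀(0.050298) ≈ -25.97 dB
∠L = 0.00° − 174.81° = -174.81°

ω = 54: -2.6 dB, -158.9°; ω = 200: -26.0 dB, -174.8°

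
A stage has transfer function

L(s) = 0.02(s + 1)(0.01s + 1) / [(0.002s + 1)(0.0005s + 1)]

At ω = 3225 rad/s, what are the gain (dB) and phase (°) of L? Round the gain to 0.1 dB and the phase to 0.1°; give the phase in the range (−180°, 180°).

At ω = 3225 rad/s:
zero (1 + j3225·1) = 1 + j3225 → |·| ≈ 3225, ∠ ≈ 89.98°
zero (1 + j3225·0.01) = 1 + j32.25 → |·| ≈ 32.266, ∠ ≈ 88.22°
pole (1 + j3225·0.002) = 1 + j6.45 → |·| ≈ 6.5271, ∠ ≈ 81.19°
pole (1 + j3225·0.0005) = 1 + j1.6125 → |·| ≈ 1.8974, ∠ ≈ 58.19°
|L| = 0.02 · 3225 · 32.266 / (6.5271 · 1.8974) ≈ 168.05
Gain = 20 log₁₀(168.05) ≈ 44.51 dB
∠L = (89.98° + 88.22°) − (81.19° + 58.19°) = 38.82°

44.5 dB, 38.8°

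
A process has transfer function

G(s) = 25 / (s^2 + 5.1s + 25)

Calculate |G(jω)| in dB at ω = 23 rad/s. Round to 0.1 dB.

-26.3 dB

At s = jω = j23:
quadratic: (j23)² + 5.1·j23 + 25 = -504 + j117.3 → |·| ≈ 517.47, ∠ ≈ 166.90°
|G| = 25 / 517.47 ≈ 0.048312
Gain = 20 log₁₀(0.048312) ≈ -26.32 dB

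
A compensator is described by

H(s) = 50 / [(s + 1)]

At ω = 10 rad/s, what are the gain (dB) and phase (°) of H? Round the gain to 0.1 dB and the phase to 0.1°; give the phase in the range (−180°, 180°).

At ω = 10 rad/s:
pole (1 + j10·1) = 1 + j10 → |·| ≈ 10.05, ∠ ≈ 84.29°
|H| = 50 · 1 / (10.05) ≈ 4.9751
Gain = 20 log₁₀(4.9751) ≈ 13.94 dB
∠H = (0°) − (84.29°) = -84.29°

13.9 dB, -84.3°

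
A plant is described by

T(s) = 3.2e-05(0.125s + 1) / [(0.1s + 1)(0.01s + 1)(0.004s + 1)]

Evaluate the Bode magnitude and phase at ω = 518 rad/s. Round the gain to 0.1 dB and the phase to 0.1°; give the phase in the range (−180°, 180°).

-109.6 dB, -143.1°

At ω = 518 rad/s:
zero (1 + j518·0.125) = 1 + j64.75 → |·| ≈ 64.758, ∠ ≈ 89.12°
pole (1 + j518·0.1) = 1 + j51.8 → |·| ≈ 51.81, ∠ ≈ 88.89°
pole (1 + j518·0.01) = 1 + j5.18 → |·| ≈ 5.2756, ∠ ≈ 79.07°
pole (1 + j518·0.004) = 1 + j2.072 → |·| ≈ 2.3007, ∠ ≈ 64.24°
|T| = 3.2e-05 · 64.758 / (51.81 · 5.2756 · 2.3007) ≈ 3.2953e-06
Gain = 20 log₁₀(3.2953e-06) ≈ -109.64 dB
∠T = (89.12°) − (88.89° + 79.07° + 64.24°) = -143.08°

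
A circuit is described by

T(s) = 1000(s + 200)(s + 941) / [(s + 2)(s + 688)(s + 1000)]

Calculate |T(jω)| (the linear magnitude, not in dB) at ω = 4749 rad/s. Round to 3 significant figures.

At s = jω = j4749:
zero (s+200): 200 + j4749 → |·| = √(200²+4749²) = √22593001 ≈ 4753.2, ∠ = arctan(4749/200) ≈ 87.59°
zero (s+941): 941 + j4749 → |·| = √(941²+4749²) = √23438482 ≈ 4841.3, ∠ = arctan(4749/941) ≈ 78.79°
pole (s+2): 2 + j4749 → |·| = √(2²+4749²) = √22553005 ≈ 4749, ∠ = arctan(4749/2) ≈ 89.98°
pole (s+688): 688 + j4749 → |·| = √(688²+4749²) = √23026345 ≈ 4798.6, ∠ = arctan(4749/688) ≈ 81.76°
pole (s+1000): 1000 + j4749 → |·| = √(1000²+4749²) = √23553001 ≈ 4853.1, ∠ = arctan(4749/1000) ≈ 78.11°
|T| = 1000 · 2.3012e+07 / 1.106e+11 ≈ 0.20807

0.208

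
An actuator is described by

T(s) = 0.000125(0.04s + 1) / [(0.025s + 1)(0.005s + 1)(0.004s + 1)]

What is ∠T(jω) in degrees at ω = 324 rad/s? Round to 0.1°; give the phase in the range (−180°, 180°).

At ω = 324 rad/s:
zero (1 + j324·0.04) = 1 + j12.96 → |·| ≈ 12.999, ∠ ≈ 85.59°
pole (1 + j324·0.025) = 1 + j8.1 → |·| ≈ 8.1615, ∠ ≈ 82.96°
pole (1 + j324·0.005) = 1 + j1.62 → |·| ≈ 1.9038, ∠ ≈ 58.31°
pole (1 + j324·0.004) = 1 + j1.296 → |·| ≈ 1.637, ∠ ≈ 52.35°
∠T = (85.59°) − (82.96° + 58.31° + 52.35°) = -108.03°

-108.0°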